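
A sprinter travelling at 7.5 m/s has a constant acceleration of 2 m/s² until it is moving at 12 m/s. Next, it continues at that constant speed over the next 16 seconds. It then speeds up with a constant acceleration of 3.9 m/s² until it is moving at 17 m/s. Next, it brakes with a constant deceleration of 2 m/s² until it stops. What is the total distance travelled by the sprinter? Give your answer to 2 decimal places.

304.78 m

Phase 1 (accelerating): v₀ = 7.50 m/s, a = 2 m/s².
v = v₀ + at → t = (12 − 7.50) / 2 = 2.25 s
v² = v₀² + 2aΔx → Δx = (12² − 7.50²)/(2·2) = 21.9 m

Phase 2 (constant speed): v₀ = 12.0 m/s, a = 0 m/s².
v = v₀ + at = 12.0 + (0)(16) = 12.0 m/s
Δx = v₀t + ½at² = 12.0·16 + 0.5·0·16² = 192 m

Phase 3 (accelerating): v₀ = 12.0 m/s, a = 3.9 m/s².
v = v₀ + at → t = (17 − 12.0) / 3.9 = 1.28 s
v² = v₀² + 2aΔx → Δx = (17² − 12.0²)/(2·3.9) = 18.6 m

Phase 4 (decelerating): v₀ = 17.0 m/s, a = -2 m/s².
v = v₀ + at → t = (0 − 17.0) / -2 = 8.50 s
v² = v₀² + 2aΔx → Δx = (0² − 17.0²)/(2·-2) = 72.2 m
Total distance = 21.9 + 192 + 18.6 + 72.2 = 305 m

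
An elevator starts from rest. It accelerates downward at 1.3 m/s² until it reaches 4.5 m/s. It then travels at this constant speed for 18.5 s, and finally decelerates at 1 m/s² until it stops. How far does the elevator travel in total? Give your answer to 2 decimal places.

Phase 1 (accelerating): v₀ = 0 m/s, a = 1.3 m/s².
v = v₀ + at → t = (4.5 − 0) / 1.3 = 3.46 s
v² = v₀² + 2aΔx → Δx = (4.5² − 0²)/(2·1.3) = 7.79 m

Phase 2 (constant speed): v₀ = 4.50 m/s, a = 0 m/s².
v = v₀ + at = 4.50 + (0)(18.5) = 4.50 m/s
Δx = v₀t + ½at² = 4.50·18.5 + 0.5·0·18.5² = 83.2 m

Phase 3 (decelerating): v₀ = 4.50 m/s, a = -1 m/s².
v = v₀ + at → t = (0 − 4.50) / -1 = 4.50 s
v² = v₀² + 2aΔx → Δx = (0² − 4.50²)/(2·-1) = 10.1 m
Total distance = 7.79 + 83.2 + 10.1 = 101 m

101.16 m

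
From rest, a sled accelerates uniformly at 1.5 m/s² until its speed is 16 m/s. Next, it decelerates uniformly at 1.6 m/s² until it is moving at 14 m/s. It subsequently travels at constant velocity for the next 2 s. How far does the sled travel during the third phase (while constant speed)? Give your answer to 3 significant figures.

Phase 1 (accelerating): v₀ = 0 m/s, a = 1.5 m/s².
v = v₀ + at → t = (16 − 0) / 1.5 = 10.7 s
v² = v₀² + 2aΔx → Δx = (16² − 0²)/(2·1.5) = 85.3 m

Phase 2 (decelerating): v₀ = 16.0 m/s, a = -1.6 m/s².
v = v₀ + at → t = (14 − 16.0) / -1.6 = 1.25 s
v² = v₀² + 2aΔx → Δx = (14² − 16.0²)/(2·-1.6) = 18.8 m

Phase 3 (constant speed): v₀ = 14.0 m/s, a = 0 m/s².
v = v₀ + at = 14.0 + (0)(2) = 14.0 m/s
Δx = v₀t + ½at² = 14.0·2 + 0.5·0·2² = 28.0 m
Distance in phase 3 = 28.0 m

28.0 m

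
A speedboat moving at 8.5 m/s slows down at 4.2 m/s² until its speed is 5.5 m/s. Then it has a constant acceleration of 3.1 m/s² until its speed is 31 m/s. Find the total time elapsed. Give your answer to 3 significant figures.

8.94 s

Phase 1 (decelerating): v₀ = 8.50 m/s, a = -4.2 m/s².
v = v₀ + at → t = (5.5 − 8.50) / -4.2 = 0.714 s
v² = v₀² + 2aΔx → Δx = (5.5² − 8.50²)/(2·-4.2) = 5.00 m

Phase 2 (accelerating): v₀ = 5.50 m/s, a = 3.1 m/s².
v = v₀ + at → t = (31 − 5.50) / 3.1 = 8.23 s
v² = v₀² + 2aΔx → Δx = (31² − 5.50²)/(2·3.1) = 150 m
Total time = 0.714 + 8.23 = 8.94 s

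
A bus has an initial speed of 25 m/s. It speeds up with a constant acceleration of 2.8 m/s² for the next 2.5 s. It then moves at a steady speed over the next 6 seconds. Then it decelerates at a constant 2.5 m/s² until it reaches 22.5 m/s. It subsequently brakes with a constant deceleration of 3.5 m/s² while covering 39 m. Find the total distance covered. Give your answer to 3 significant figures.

406 m

Phase 1 (accelerating): v₀ = 25.0 m/s, a = 2.8 m/s².
v = v₀ + at = 25.0 + (2.8)(2.5) = 32.0 m/s
Δx = v₀t + ½at² = 25.0·2.5 + 0.5·2.8·2.5² = 71.2 m

Phase 2 (constant speed): v₀ = 32.0 m/s, a = 0 m/s².
v = v₀ + at = 32.0 + (0)(6) = 32.0 m/s
Δx = v₀t + ½at² = 32.0·6 + 0.5·0·6² = 192 m

Phase 3 (decelerating): v₀ = 32.0 m/s, a = -2.5 m/s².
v = v₀ + at → t = (22.5 − 32.0) / -2.5 = 3.80 s
v² = v₀² + 2aΔx → Δx = (22.5² − 32.0²)/(2·-2.5) = 104 m

Phase 4 (decelerating): v₀ = 22.5 m/s, a = -3.5 m/s².
v² = v₀² + 2aΔx = 22.5² + 2·-3.5·39 = 233 → v = 15.3 m/s
t = (v − v₀)/a = (15.3 − 22.5)/-3.5 = 2.06 s
Total distance = 71.2 + 192 + 104 + 39.0 = 406 m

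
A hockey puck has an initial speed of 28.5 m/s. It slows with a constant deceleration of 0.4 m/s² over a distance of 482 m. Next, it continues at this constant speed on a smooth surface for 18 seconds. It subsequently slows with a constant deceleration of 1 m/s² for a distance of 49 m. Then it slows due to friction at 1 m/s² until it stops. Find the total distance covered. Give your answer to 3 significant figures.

Phase 1 (decelerating): v₀ = 28.5 m/s, a = -0.4 m/s².
v² = v₀² + 2aΔx = 28.5² + 2·-0.4·482 = 427 → v = 20.7 m/s
t = (v − v₀)/a = (20.7 − 28.5)/-0.4 = 19.6 s

Phase 2 (constant speed): v₀ = 20.7 m/s, a = 0 m/s².
v = v₀ + at = 20.7 + (0)(18) = 20.7 m/s
Δx = v₀t + ½at² = 20.7·18 + 0.5·0·18² = 372 m

Phase 3 (decelerating): v₀ = 20.7 m/s, a = -1 m/s².
v² = v₀² + 2aΔx = 20.7² + 2·-1·49 = 329 → v = 18.1 m/s
t = (v − v₀)/a = (18.1 − 20.7)/-1 = 2.53 s

Phase 4 (decelerating): v₀ = 18.1 m/s, a = -1 m/s².
v = v₀ + at → t = (0 − 18.1) / -1 = 18.1 s
v² = v₀² + 2aΔx → Δx = (0² − 18.1²)/(2·-1) = 164 m
Total distance = 482 + 372 + 49.0 + 164 = 1070 m

1070 m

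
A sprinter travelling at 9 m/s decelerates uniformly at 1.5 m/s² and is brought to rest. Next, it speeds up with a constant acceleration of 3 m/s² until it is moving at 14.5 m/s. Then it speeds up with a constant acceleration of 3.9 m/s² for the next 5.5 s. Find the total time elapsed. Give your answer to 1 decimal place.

16.3 s

Phase 1 (decelerating): v₀ = 9.00 m/s, a = -1.5 m/s².
v = v₀ + at → t = (0 − 9.00) / -1.5 = 6.00 s
v² = v₀² + 2aΔx → Δx = (0² − 9.00²)/(2·-1.5) = 27.0 m

Phase 2 (accelerating): v₀ = 0 m/s, a = 3 m/s².
v = v₀ + at → t = (14.5 − 0) / 3 = 4.83 s
v² = v₀² + 2aΔx → Δx = (14.5² − 0²)/(2·3) = 35.0 m

Phase 3 (accelerating): v₀ = 14.5 m/s, a = 3.9 m/s².
v = v₀ + at = 14.5 + (3.9)(5.5) = 36.0 m/s
Δx = v₀t + ½at² = 14.5·5.5 + 0.5·3.9·5.5² = 139 m
Total time = 6.00 + 4.83 + 5.50 = 16.3 s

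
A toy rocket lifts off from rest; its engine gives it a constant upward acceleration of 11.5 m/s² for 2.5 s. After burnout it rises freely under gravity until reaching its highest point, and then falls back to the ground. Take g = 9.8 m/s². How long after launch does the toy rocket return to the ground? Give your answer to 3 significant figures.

9.43 s

Phase 1 (powered ascent): v₀ = 0 m/s, a = 11.5 m/s².
v = v₀ + at = 0 + (11.5)(2.5) = 28.8 m/s
Δx = v₀t + ½at² = 0·2.5 + 0.5·11.5·2.5² = 35.9 m

Phase 2 (coasting upward): v₀ = 28.8 m/s, a = -9.8 m/s².
v = v₀ + at → t = (0 − 28.8) / -9.8 = 2.93 s
v² = v₀² + 2aΔx → Δx = (0² − 28.8²)/(2·-9.8) = 42.2 m

Phase 3 (free fall): v₀ = 0 m/s, a = -9.8 m/s².
Falls 78.1 m from rest: t = √(2·78.1/9.8) = 3.99 s; v = g·t = 39.1 m/s.
Total time = 2.50 + 2.93 + 3.99 = 9.43 s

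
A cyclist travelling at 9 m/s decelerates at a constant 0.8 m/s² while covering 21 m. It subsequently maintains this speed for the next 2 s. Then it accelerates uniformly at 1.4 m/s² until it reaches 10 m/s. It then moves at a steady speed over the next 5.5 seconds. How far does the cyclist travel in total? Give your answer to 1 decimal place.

108.6 m

Phase 1 (decelerating): v₀ = 9.00 m/s, a = -0.8 m/s².
v² = v₀² + 2aΔx = 9.00² + 2·-0.8·21 = 47.4 → v = 6.88 m/s
t = (v − v₀)/a = (6.88 − 9.00)/-0.8 = 2.64 s

Phase 2 (constant speed): v₀ = 6.88 m/s, a = 0 m/s².
v = v₀ + at = 6.88 + (0)(2) = 6.88 m/s
Δx = v₀t + ½at² = 6.88·2 + 0.5·0·2² = 13.8 m

Phase 3 (accelerating): v₀ = 6.88 m/s, a = 1.4 m/s².
v = v₀ + at → t = (10 − 6.88) / 1.4 = 2.23 s
v² = v₀² + 2aΔx → Δx = (10² − 6.88²)/(2·1.4) = 18.8 m

Phase 4 (constant speed): v₀ = 10.0 m/s, a = 0 m/s².
v = v₀ + at = 10.0 + (0)(5.5) = 10.0 m/s
Δx = v₀t + ½at² = 10.0·5.5 + 0.5·0·5.5² = 55.0 m
Total distance = 21.0 + 13.8 + 18.8 + 55.0 = 109 m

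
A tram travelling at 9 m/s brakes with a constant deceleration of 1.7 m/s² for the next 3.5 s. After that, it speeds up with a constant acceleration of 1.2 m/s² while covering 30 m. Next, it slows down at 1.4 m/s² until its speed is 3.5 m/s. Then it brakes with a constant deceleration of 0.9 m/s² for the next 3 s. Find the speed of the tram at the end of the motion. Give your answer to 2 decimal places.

0.80 m/s

Phase 1 (decelerating): v₀ = 9.00 m/s, a = -1.7 m/s².
v = v₀ + at = 9.00 + (-1.7)(3.5) = 3.05 m/s
Δx = v₀t + ½at² = 9.00·3.5 + 0.5·-1.7·3.5² = 21.1 m

Phase 2 (accelerating): v₀ = 3.05 m/s, a = 1.2 m/s².
v² = v₀² + 2aΔx = 3.05² + 2·1.2·30 = 81.3 → v = 9.02 m/s
t = (v − v₀)/a = (9.02 − 3.05)/1.2 = 4.97 s

Phase 3 (decelerating): v₀ = 9.02 m/s, a = -1.4 m/s².
v = v₀ + at → t = (3.5 − 9.02) / -1.4 = 3.94 s
v² = v₀² + 2aΔx → Δx = (3.5² − 9.02²)/(2·-1.4) = 24.7 m

Phase 4 (decelerating): v₀ = 3.50 m/s, a = -0.9 m/s².
v = v₀ + at = 3.50 + (-0.9)(3) = 0.800 m/s
Δx = v₀t + ½at² = 3.50·3 + 0.5·-0.9·3² = 6.45 m
Final speed = 0.800 m/s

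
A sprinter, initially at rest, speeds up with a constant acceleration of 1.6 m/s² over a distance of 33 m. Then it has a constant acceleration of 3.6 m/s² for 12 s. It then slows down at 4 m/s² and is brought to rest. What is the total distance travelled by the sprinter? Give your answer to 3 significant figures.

Phase 1 (accelerating): v₀ = 0 m/s, a = 1.6 m/s².
v² = v₀² + 2aΔx = 0² + 2·1.6·33 = 106 → v = 10.3 m/s
t = (v − v₀)/a = (10.3 − 0)/1.6 = 6.42 s

Phase 2 (accelerating): v₀ = 10.3 m/s, a = 3.6 m/s².
v = v₀ + at = 10.3 + (3.6)(12) = 53.5 m/s
Δx = v₀t + ½at² = 10.3·12 + 0.5·3.6·12² = 383 m

Phase 3 (decelerating): v₀ = 53.5 m/s, a = -4 m/s².
v = v₀ + at → t = (0 − 53.5) / -4 = 13.4 s
v² = v₀² + 2aΔx → Δx = (0² − 53.5²)/(2·-4) = 357 m
Total distance = 33.0 + 383 + 357 = 773 m

773 m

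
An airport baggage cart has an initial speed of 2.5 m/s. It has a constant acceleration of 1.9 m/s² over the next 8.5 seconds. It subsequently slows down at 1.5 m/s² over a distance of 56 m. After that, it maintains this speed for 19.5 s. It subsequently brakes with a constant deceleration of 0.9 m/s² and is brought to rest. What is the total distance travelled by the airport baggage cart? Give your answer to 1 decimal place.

507.3 m

Phase 1 (accelerating): v₀ = 2.50 m/s, a = 1.9 m/s².
v = v₀ + at = 2.50 + (1.9)(8.5) = 18.6 m/s
Δx = v₀t + ½at² = 2.50·8.5 + 0.5·1.9·8.5² = 89.9 m

Phase 2 (decelerating): v₀ = 18.6 m/s, a = -1.5 m/s².
v² = v₀² + 2aΔx = 18.6² + 2·-1.5·56 = 180 → v = 13.4 m/s
t = (v − v₀)/a = (13.4 − 18.6)/-1.5 = 3.49 s

Phase 3 (constant speed): v₀ = 13.4 m/s, a = 0 m/s².
v = v₀ + at = 13.4 + (0)(19.5) = 13.4 m/s
Δx = v₀t + ½at² = 13.4·19.5 + 0.5·0·19.5² = 261 m

Phase 4 (decelerating): v₀ = 13.4 m/s, a = -0.9 m/s².
v = v₀ + at → t = (0 − 13.4) / -0.9 = 14.9 s
v² = v₀² + 2aΔx → Δx = (0² − 13.4²)/(2·-0.9) = 99.9 m
Total distance = 89.9 + 56.0 + 261 + 99.9 = 507 m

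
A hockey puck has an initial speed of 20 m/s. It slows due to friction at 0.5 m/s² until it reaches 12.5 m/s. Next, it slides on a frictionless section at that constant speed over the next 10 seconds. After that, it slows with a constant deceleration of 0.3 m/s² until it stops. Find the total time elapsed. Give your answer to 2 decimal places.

Phase 1 (decelerating): v₀ = 20.0 m/s, a = -0.5 m/s².
v = v₀ + at → t = (12.5 − 20.0) / -0.5 = 15.0 s
v² = v₀² + 2aΔx → Δx = (12.5² − 20.0²)/(2·-0.5) = 244 m

Phase 2 (constant speed): v₀ = 12.5 m/s, a = 0 m/s².
v = v₀ + at = 12.5 + (0)(10) = 12.5 m/s
Δx = v₀t + ½at² = 12.5·10 + 0.5·0·10² = 125 m

Phase 3 (decelerating): v₀ = 12.5 m/s, a = -0.3 m/s².
v = v₀ + at → t = (0 − 12.5) / -0.3 = 41.7 s
v² = v₀² + 2aΔx → Δx = (0² − 12.5²)/(2·-0.3) = 260 m
Total time = 15.0 + 10.0 + 41.7 = 66.7 s

66.67 s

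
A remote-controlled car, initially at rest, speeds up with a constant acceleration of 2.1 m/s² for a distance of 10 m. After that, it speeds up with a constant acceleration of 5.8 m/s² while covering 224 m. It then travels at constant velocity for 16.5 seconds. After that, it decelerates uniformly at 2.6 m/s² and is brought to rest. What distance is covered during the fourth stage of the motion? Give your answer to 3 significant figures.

508 m

Phase 1 (accelerating): v₀ = 0 m/s, a = 2.1 m/s².
v² = v₀² + 2aΔx = 0² + 2·2.1·10 = 42.0 → v = 6.48 m/s
t = (v − v₀)/a = (6.48 − 0)/2.1 = 3.09 s

Phase 2 (accelerating): v₀ = 6.48 m/s, a = 5.8 m/s².
v² = v₀² + 2aΔx = 6.48² + 2·5.8·224 = 2640 → v = 51.4 m/s
t = (v − v₀)/a = (51.4 − 6.48)/5.8 = 7.74 s

Phase 3 (constant speed): v₀ = 51.4 m/s, a = 0 m/s².
v = v₀ + at = 51.4 + (0)(16.5) = 51.4 m/s
Δx = v₀t + ½at² = 51.4·16.5 + 0.5·0·16.5² = 848 m

Phase 4 (decelerating): v₀ = 51.4 m/s, a = -2.6 m/s².
v = v₀ + at → t = (0 − 51.4) / -2.6 = 19.8 s
v² = v₀² + 2aΔx → Δx = (0² − 51.4²)/(2·-2.6) = 508 m
Distance in phase 4 = 508 m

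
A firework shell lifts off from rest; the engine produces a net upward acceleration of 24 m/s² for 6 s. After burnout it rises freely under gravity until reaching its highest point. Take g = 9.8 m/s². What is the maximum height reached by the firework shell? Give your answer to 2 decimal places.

Phase 1 (powered ascent): v₀ = 0 m/s, a = 24 m/s².
v = v₀ + at = 0 + (24)(6) = 144 m/s
Δx = v₀t + ½at² = 0·6 + 0.5·24·6² = 432 m

Phase 2 (coasting upward): v₀ = 144 m/s, a = -9.8 m/s².
v = v₀ + at → t = (0 − 144) / -9.8 = 14.7 s
v² = v₀² + 2aΔx → Δx = (0² − 144²)/(2·-9.8) = 1060 m
Maximum height = 432 + 1060 = 1490 m

1489.96 m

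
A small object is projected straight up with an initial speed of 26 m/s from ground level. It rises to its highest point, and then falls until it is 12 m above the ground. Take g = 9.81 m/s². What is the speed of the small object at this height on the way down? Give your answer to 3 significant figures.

Phase 1 (rising): v₀ = 26.0 m/s, a = -9.81 m/s².
v = v₀ + at → t = (0 − 26.0) / -9.81 = 2.65 s
v² = v₀² + 2aΔx → Δx = (0² − 26.0²)/(2·-9.81) = 34.5 m

Phase 2 (falling): v₀ = 0 m/s, a = -9.81 m/s².
Falls 22.5 m from rest: t = √(2·22.5/9.81) = 2.14 s; v = g·t = 21.0 m/s.
Final speed = 21.0 m/s

21.0 m/s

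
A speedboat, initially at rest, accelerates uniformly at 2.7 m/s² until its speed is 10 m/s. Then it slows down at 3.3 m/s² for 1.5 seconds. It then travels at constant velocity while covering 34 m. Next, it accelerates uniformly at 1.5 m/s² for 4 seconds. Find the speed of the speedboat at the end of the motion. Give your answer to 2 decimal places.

Phase 1 (accelerating): v₀ = 0 m/s, a = 2.7 m/s².
v = v₀ + at → t = (10 − 0) / 2.7 = 3.70 s
v² = v₀² + 2aΔx → Δx = (10² − 0²)/(2·2.7) = 18.5 m

Phase 2 (decelerating): v₀ = 10.0 m/s, a = -3.3 m/s².
v = v₀ + at = 10.0 + (-3.3)(1.5) = 5.05 m/s
Δx = v₀t + ½at² = 10.0·1.5 + 0.5·-3.3·1.5² = 11.3 m

Phase 3 (constant speed): v₀ = 5.05 m/s, a = 0 m/s².
Constant speed: t = d/v = 34/5.05 = 6.73 s

Phase 4 (accelerating): v₀ = 5.05 m/s, a = 1.5 m/s².
v = v₀ + at = 5.05 + (1.5)(4) = 11.1 m/s
Δx = v₀t + ½at² = 5.05·4 + 0.5·1.5·4² = 32.2 m
Final speed = 11.1 m/s

11.05 m/s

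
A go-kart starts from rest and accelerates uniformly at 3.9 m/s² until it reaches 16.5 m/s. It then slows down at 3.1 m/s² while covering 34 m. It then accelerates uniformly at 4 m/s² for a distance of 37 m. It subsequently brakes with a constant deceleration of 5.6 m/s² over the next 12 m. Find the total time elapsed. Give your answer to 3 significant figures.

Phase 1 (accelerating): v₀ = 0 m/s, a = 3.9 m/s².
v = v₀ + at → t = (16.5 − 0) / 3.9 = 4.23 s
v² = v₀² + 2aΔx → Δx = (16.5² − 0²)/(2·3.9) = 34.9 m

Phase 2 (decelerating): v₀ = 16.5 m/s, a = -3.1 m/s².
v² = v₀² + 2aΔx = 16.5² + 2·-3.1·34 = 61.4 → v = 7.84 m/s
t = (v − v₀)/a = (7.84 − 16.5)/-3.1 = 2.79 s

Phase 3 (accelerating): v₀ = 7.84 m/s, a = 4 m/s².
v² = v₀² + 2aΔx = 7.84² + 2·4·37 = 357 → v = 18.9 m/s
t = (v − v₀)/a = (18.9 − 7.84)/4 = 2.77 s

Phase 4 (decelerating): v₀ = 18.9 m/s, a = -5.6 m/s².
v² = v₀² + 2aΔx = 18.9² + 2·-5.6·12 = 223 → v = 14.9 m/s
t = (v − v₀)/a = (14.9 − 18.9)/-5.6 = 0.709 s
Total time = 4.23 + 2.79 + 2.77 + 0.709 = 10.5 s

10.5 s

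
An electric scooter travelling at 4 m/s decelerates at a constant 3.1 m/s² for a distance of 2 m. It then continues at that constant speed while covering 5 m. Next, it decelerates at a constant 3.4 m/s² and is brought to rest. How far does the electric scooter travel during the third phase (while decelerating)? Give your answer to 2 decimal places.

0.53 m

Phase 1 (decelerating): v₀ = 4.00 m/s, a = -3.1 m/s².
v² = v₀² + 2aΔx = 4.00² + 2·-3.1·2 = 3.60 → v = 1.90 m/s
t = (v − v₀)/a = (1.90 − 4.00)/-3.1 = 0.678 s

Phase 2 (constant speed): v₀ = 1.90 m/s, a = 0 m/s².
Constant speed: t = d/v = 5/1.90 = 2.64 s

Phase 3 (decelerating): v₀ = 1.90 m/s, a = -3.4 m/s².
v = v₀ + at → t = (0 − 1.90) / -3.4 = 0.558 s
v² = v₀² + 2aΔx → Δx = (0² − 1.90²)/(2·-3.4) = 0.529 m
Distance in phase 3 = 0.529 m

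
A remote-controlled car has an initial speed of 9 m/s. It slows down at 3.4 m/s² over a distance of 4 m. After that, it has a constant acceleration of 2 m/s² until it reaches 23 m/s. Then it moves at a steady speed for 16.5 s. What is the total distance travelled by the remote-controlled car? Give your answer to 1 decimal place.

502.3 m

Phase 1 (decelerating): v₀ = 9.00 m/s, a = -3.4 m/s².
v² = v₀² + 2aΔx = 9.00² + 2·-3.4·4 = 53.8 → v = 7.33 m/s
t = (v − v₀)/a = (7.33 − 9.00)/-3.4 = 0.490 s

Phase 2 (accelerating): v₀ = 7.33 m/s, a = 2 m/s².
v = v₀ + at → t = (23 − 7.33) / 2 = 7.83 s
v² = v₀² + 2aΔx → Δx = (23² − 7.33²)/(2·2) = 119 m

Phase 3 (constant speed): v₀ = 23.0 m/s, a = 0 m/s².
v = v₀ + at = 23.0 + (0)(16.5) = 23.0 m/s
Δx = v₀t + ½at² = 23.0·16.5 + 0.5·0·16.5² = 380 m
Total distance = 4.00 + 119 + 380 = 502 m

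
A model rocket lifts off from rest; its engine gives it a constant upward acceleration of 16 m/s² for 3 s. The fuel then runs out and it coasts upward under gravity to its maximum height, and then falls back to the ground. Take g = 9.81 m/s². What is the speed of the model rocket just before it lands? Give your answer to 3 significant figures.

Phase 1 (powered ascent): v₀ = 0 m/s, a = 16 m/s².
v = v₀ + at = 0 + (16)(3) = 48.0 m/s
Δx = v₀t + ½at² = 0·3 + 0.5·16·3² = 72.0 m

Phase 2 (coasting upward): v₀ = 48.0 m/s, a = -9.81 m/s².
v = v₀ + at → t = (0 − 48.0) / -9.81 = 4.89 s
v² = v₀² + 2aΔx → Δx = (0² − 48.0²)/(2·-9.81) = 117 m

Phase 3 (free fall): v₀ = 0 m/s, a = -9.81 m/s².
Falls 189 m from rest: t = √(2·189/9.81) = 6.21 s; v = g·t = 61.0 m/s.
Impact speed = 61.0 m/s

61.0 m/s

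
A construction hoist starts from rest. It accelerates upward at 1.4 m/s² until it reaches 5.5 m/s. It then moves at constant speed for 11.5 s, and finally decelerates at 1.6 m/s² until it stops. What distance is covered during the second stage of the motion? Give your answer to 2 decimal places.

63.25 m

Phase 1 (accelerating): v₀ = 0 m/s, a = 1.4 m/s².
v = v₀ + at → t = (5.5 − 0) / 1.4 = 3.93 s
v² = v₀² + 2aΔx → Δx = (5.5² − 0²)/(2·1.4) = 10.8 m

Phase 2 (constant speed): v₀ = 5.50 m/s, a = 0 m/s².
v = v₀ + at = 5.50 + (0)(11.5) = 5.50 m/s
Δx = v₀t + ½at² = 5.50·11.5 + 0.5·0·11.5² = 63.2 m
Distance in phase 2 = 63.2 m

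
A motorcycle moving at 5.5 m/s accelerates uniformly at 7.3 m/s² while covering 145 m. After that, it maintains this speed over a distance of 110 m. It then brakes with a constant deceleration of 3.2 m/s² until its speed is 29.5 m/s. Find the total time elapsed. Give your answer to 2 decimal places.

13.23 s

Phase 1 (accelerating): v₀ = 5.50 m/s, a = 7.3 m/s².
v² = v₀² + 2aΔx = 5.50² + 2·7.3·145 = 2150 → v = 46.3 m/s
t = (v − v₀)/a = (46.3 − 5.50)/7.3 = 5.59 s

Phase 2 (constant speed): v₀ = 46.3 m/s, a = 0 m/s².
Constant speed: t = d/v = 110/46.3 = 2.37 s

Phase 3 (decelerating): v₀ = 46.3 m/s, a = -3.2 m/s².
v = v₀ + at → t = (29.5 − 46.3) / -3.2 = 5.26 s
v² = v₀² + 2aΔx → Δx = (29.5² − 46.3²)/(2·-3.2) = 200 m
Total time = 5.59 + 2.37 + 5.26 = 13.2 s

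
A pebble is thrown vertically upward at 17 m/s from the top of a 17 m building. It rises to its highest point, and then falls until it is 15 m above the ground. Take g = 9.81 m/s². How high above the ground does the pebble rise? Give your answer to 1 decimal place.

31.7 m

Phase 1 (rising): v₀ = 17.0 m/s, a = -9.81 m/s².
v = v₀ + at → t = (0 − 17.0) / -9.81 = 1.73 s
v² = v₀² + 2aΔx → Δx = (0² − 17.0²)/(2·-9.81) = 14.7 m
Maximum height = 17 + 14.7 = 31.7 m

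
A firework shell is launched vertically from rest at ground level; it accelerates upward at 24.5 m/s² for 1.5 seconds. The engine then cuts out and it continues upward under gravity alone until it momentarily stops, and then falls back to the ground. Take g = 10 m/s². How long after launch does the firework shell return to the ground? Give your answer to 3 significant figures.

Phase 1 (powered ascent): v₀ = 0 m/s, a = 24.5 m/s².
v = v₀ + at = 0 + (24.5)(1.5) = 36.8 m/s
Δx = v₀t + ½at² = 0·1.5 + 0.5·24.5·1.5² = 27.6 m

Phase 2 (coasting upward): v₀ = 36.8 m/s, a = -10 m/s².
v = v₀ + at → t = (0 − 36.8) / -10 = 3.67 s
v² = v₀² + 2aΔx → Δx = (0² − 36.8²)/(2·-10) = 67.5 m

Phase 3 (free fall): v₀ = 0 m/s, a = -10 m/s².
Falls 95.1 m from rest: t = √(2·95.1/10) = 4.36 s; v = g·t = 43.6 m/s.
Total time = 1.50 + 3.67 + 4.36 = 9.54 s

9.54 s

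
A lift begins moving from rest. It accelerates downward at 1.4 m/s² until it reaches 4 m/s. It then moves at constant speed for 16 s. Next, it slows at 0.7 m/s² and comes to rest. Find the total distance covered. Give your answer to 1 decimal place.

Phase 1 (accelerating): v₀ = 0 m/s, a = 1.4 m/s².
v = v₀ + at → t = (4 − 0) / 1.4 = 2.86 s
v² = v₀² + 2aΔx → Δx = (4² − 0²)/(2·1.4) = 5.71 m

Phase 2 (constant speed): v₀ = 4.00 m/s, a = 0 m/s².
v = v₀ + at = 4.00 + (0)(16) = 4.00 m/s
Δx = v₀t + ½at² = 4.00·16 + 0.5·0·16² = 64.0 m

Phase 3 (decelerating): v₀ = 4.00 m/s, a = -0.7 m/s².
v = v₀ + at → t = (0 − 4.00) / -0.7 = 5.71 s
v² = v₀² + 2aΔx → Δx = (0² − 4.00²)/(2·-0.7) = 11.4 m
Total distance = 5.71 + 64.0 + 11.4 = 81.1 m

81.1 m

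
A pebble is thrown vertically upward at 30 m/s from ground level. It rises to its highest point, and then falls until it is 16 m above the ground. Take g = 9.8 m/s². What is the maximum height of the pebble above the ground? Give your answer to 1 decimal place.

Phase 1 (rising): v₀ = 30.0 m/s, a = -9.8 m/s².
v = v₀ + at → t = (0 − 30.0) / -9.8 = 3.06 s
v² = v₀² + 2aΔx → Δx = (0² − 30.0²)/(2·-9.8) = 45.9 m
Maximum height = 45.9 m

45.9 m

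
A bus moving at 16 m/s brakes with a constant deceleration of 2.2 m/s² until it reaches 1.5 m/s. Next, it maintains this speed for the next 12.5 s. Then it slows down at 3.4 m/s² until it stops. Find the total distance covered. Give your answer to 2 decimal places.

76.75 m

Phase 1 (decelerating): v₀ = 16.0 m/s, a = -2.2 m/s².
v = v₀ + at → t = (1.5 − 16.0) / -2.2 = 6.59 s
v² = v₀² + 2aΔx → Δx = (1.5² − 16.0²)/(2·-2.2) = 57.7 m

Phase 2 (constant speed): v₀ = 1.50 m/s, a = 0 m/s².
v = v₀ + at = 1.50 + (0)(12.5) = 1.50 m/s
Δx = v₀t + ½at² = 1.50·12.5 + 0.5·0·12.5² = 18.8 m

Phase 3 (decelerating): v₀ = 1.50 m/s, a = -3.4 m/s².
v = v₀ + at → t = (0 − 1.50) / -3.4 = 0.441 s
v² = v₀² + 2aΔx → Δx = (0² − 1.50²)/(2·-3.4) = 0.331 m
Total distance = 57.7 + 18.8 + 0.331 = 76.8 m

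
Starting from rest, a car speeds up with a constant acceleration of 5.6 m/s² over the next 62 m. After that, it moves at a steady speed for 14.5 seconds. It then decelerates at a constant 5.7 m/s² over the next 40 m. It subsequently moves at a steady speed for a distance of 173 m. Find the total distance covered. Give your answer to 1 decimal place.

657.1 m

Phase 1 (accelerating): v₀ = 0 m/s, a = 5.6 m/s².
v² = v₀² + 2aΔx = 0² + 2·5.6·62 = 694 → v = 26.4 m/s
t = (v − v₀)/a = (26.4 − 0)/5.6 = 4.71 s

Phase 2 (constant speed): v₀ = 26.4 m/s, a = 0 m/s².
v = v₀ + at = 26.4 + (0)(14.5) = 26.4 m/s
Δx = v₀t + ½at² = 26.4·14.5 + 0.5·0·14.5² = 382 m

Phase 3 (decelerating): v₀ = 26.4 m/s, a = -5.7 m/s².
v² = v₀² + 2aΔx = 26.4² + 2·-5.7·40 = 238 → v = 15.4 m/s
t = (v − v₀)/a = (15.4 − 26.4)/-5.7 = 1.91 s

Phase 4 (constant speed): v₀ = 15.4 m/s, a = 0 m/s².
Constant speed: t = d/v = 173/15.4 = 11.2 s
Total distance = 62.0 + 382 + 40.0 + 173 = 657 m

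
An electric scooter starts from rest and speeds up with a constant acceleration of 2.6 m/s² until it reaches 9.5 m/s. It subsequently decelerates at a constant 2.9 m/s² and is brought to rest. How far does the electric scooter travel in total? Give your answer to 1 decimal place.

Phase 1 (accelerating): v₀ = 0 m/s, a = 2.6 m/s².
v = v₀ + at → t = (9.5 − 0) / 2.6 = 3.65 s
v² = v₀² + 2aΔx → Δx = (9.5² − 0²)/(2·2.6) = 17.4 m

Phase 2 (decelerating): v₀ = 9.50 m/s, a = -2.9 m/s².
v = v₀ + at → t = (0 − 9.50) / -2.9 = 3.28 s
v² = v₀² + 2aΔx → Δx = (0² − 9.50²)/(2·-2.9) = 15.6 m
Total distance = 17.4 + 15.6 = 32.9 m

32.9 m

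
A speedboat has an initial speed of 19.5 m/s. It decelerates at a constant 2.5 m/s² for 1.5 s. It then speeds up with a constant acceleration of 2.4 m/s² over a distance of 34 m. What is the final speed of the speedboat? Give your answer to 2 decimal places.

Phase 1 (decelerating): v₀ = 19.5 m/s, a = -2.5 m/s².
v = v₀ + at = 19.5 + (-2.5)(1.5) = 15.8 m/s
Δx = v₀t + ½at² = 19.5·1.5 + 0.5·-2.5·1.5² = 26.4 m

Phase 2 (accelerating): v₀ = 15.8 m/s, a = 2.4 m/s².
v² = v₀² + 2aΔx = 15.8² + 2·2.4·34 = 411 → v = 20.3 m/s
t = (v − v₀)/a = (20.3 − 15.8)/2.4 = 1.89 s
Final speed = 20.3 m/s

20.28 m/s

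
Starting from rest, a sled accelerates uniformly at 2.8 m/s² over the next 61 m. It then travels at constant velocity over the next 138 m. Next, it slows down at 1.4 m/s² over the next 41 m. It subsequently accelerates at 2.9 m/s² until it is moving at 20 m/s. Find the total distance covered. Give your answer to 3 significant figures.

Phase 1 (accelerating): v₀ = 0 m/s, a = 2.8 m/s².
v² = v₀² + 2aΔx = 0² + 2·2.8·61 = 342 → v = 18.5 m/s
t = (v − v₀)/a = (18.5 − 0)/2.8 = 6.60 s

Phase 2 (constant speed): v₀ = 18.5 m/s, a = 0 m/s².
Constant speed: t = d/v = 138/18.5 = 7.47 s

Phase 3 (decelerating): v₀ = 18.5 m/s, a = -1.4 m/s².
v² = v₀² + 2aΔx = 18.5² + 2·-1.4·41 = 227 → v = 15.1 m/s
t = (v − v₀)/a = (15.1 − 18.5)/-1.4 = 2.44 s

Phase 4 (accelerating): v₀ = 15.1 m/s, a = 2.9 m/s².
v = v₀ + at → t = (20 − 15.1) / 2.9 = 1.70 s
v² = v₀² + 2aΔx → Δx = (20² − 15.1²)/(2·2.9) = 29.9 m
Total distance = 61.0 + 138 + 41.0 + 29.9 = 270 m

270 m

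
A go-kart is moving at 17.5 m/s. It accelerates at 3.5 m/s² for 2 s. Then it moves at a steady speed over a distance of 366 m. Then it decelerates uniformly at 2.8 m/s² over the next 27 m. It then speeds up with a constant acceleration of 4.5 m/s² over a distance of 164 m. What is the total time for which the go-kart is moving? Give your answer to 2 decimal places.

23.16 s

Phase 1 (accelerating): v₀ = 17.5 m/s, a = 3.5 m/s².
v = v₀ + at = 17.5 + (3.5)(2) = 24.5 m/s
Δx = v₀t + ½at² = 17.5·2 + 0.5·3.5·2² = 42.0 m

Phase 2 (constant speed): v₀ = 24.5 m/s, a = 0 m/s².
Constant speed: t = d/v = 366/24.5 = 14.9 s

Phase 3 (decelerating): v₀ = 24.5 m/s, a = -2.8 m/s².
v² = v₀² + 2aΔx = 24.5² + 2·-2.8·27 = 449 → v = 21.2 m/s
t = (v − v₀)/a = (21.2 − 24.5)/-2.8 = 1.18 s

Phase 4 (accelerating): v₀ = 21.2 m/s, a = 4.5 m/s².
v² = v₀² + 2aΔx = 21.2² + 2·4.5·164 = 1930 → v = 43.9 m/s
t = (v − v₀)/a = (43.9 − 21.2)/4.5 = 5.04 s
Total time = 2.00 + 14.9 + 1.18 + 5.04 = 23.2 s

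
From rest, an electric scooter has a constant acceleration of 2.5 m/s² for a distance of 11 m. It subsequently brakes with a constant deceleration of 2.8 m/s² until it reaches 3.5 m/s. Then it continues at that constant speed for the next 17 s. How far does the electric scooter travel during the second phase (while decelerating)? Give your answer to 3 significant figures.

Phase 1 (accelerating): v₀ = 0 m/s, a = 2.5 m/s².
v² = v₀² + 2aΔx = 0² + 2·2.5·11 = 55.0 → v = 7.42 m/s
t = (v − v₀)/a = (7.42 − 0)/2.5 = 2.97 s

Phase 2 (decelerating): v₀ = 7.42 m/s, a = -2.8 m/s².
v = v₀ + at → t = (3.5 − 7.42) / -2.8 = 1.40 s
v² = v₀² + 2aΔx → Δx = (3.5² − 7.42²)/(2·-2.8) = 7.63 m
Distance in phase 2 = 7.63 m

7.63 m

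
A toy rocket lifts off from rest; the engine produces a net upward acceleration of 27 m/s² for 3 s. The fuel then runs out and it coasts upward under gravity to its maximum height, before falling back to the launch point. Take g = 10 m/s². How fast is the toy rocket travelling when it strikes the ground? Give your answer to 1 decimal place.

94.8 m/s

Phase 1 (powered ascent): v₀ = 0 m/s, a = 27 m/s².
v = v₀ + at = 0 + (27)(3) = 81.0 m/s
Δx = v₀t + ½at² = 0·3 + 0.5·27·3² = 122 m

Phase 2 (coasting upward): v₀ = 81.0 m/s, a = -10 m/s².
v = v₀ + at → t = (0 − 81.0) / -10 = 8.10 s
v² = v₀² + 2aΔx → Δx = (0² − 81.0²)/(2·-10) = 328 m

Phase 3 (free fall): v₀ = 0 m/s, a = -10 m/s².
Falls 450 m from rest: t = √(2·450/10) = 9.48 s; v = g·t = 94.8 m/s.
Impact speed = 94.8 m/s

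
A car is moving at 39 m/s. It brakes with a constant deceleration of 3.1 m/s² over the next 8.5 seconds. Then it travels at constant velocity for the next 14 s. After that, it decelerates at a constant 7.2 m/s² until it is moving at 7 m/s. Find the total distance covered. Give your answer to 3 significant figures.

Phase 1 (decelerating): v₀ = 39.0 m/s, a = -3.1 m/s².
v = v₀ + at = 39.0 + (-3.1)(8.5) = 12.6 m/s
Δx = v₀t + ½at² = 39.0·8.5 + 0.5·-3.1·8.5² = 220 m

Phase 2 (constant speed): v₀ = 12.6 m/s, a = 0 m/s².
v = v₀ + at = 12.6 + (0)(14) = 12.6 m/s
Δx = v₀t + ½at² = 12.6·14 + 0.5·0·14² = 177 m

Phase 3 (decelerating): v₀ = 12.6 m/s, a = -7.2 m/s².
v = v₀ + at → t = (7 − 12.6) / -7.2 = 0.785 s
v² = v₀² + 2aΔx → Δx = (7² − 12.6²)/(2·-7.2) = 7.71 m
Total distance = 220 + 177 + 7.71 = 404 m

404 m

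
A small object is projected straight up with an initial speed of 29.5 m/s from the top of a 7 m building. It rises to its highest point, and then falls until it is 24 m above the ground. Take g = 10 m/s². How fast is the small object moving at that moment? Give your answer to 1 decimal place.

Phase 1 (rising): v₀ = 29.5 m/s, a = -10 m/s².
v = v₀ + at → t = (0 − 29.5) / -10 = 2.95 s
v² = v₀² + 2aΔx → Δx = (0² − 29.5²)/(2·-10) = 43.5 m

Phase 2 (falling): v₀ = 0 m/s, a = -10 m/s².
Falls 26.5 m from rest: t = √(2·26.5/10) = 2.30 s; v = g·t = 23.0 m/s.
Final speed = 23.0 m/s

23.0 m/s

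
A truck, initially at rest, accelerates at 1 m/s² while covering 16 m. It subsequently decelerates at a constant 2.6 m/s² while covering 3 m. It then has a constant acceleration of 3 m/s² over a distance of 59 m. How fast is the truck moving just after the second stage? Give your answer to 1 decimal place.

4.0 m/s

Phase 1 (accelerating): v₀ = 0 m/s, a = 1 m/s².
v² = v₀² + 2aΔx = 0² + 2·1·16 = 32.0 → v = 5.66 m/s
t = (v − v₀)/a = (5.66 − 0)/1 = 5.66 s

Phase 2 (decelerating): v₀ = 5.66 m/s, a = -2.6 m/s².
v² = v₀² + 2aΔx = 5.66² + 2·-2.6·3 = 16.4 → v = 4.05 m/s
t = (v − v₀)/a = (4.05 − 5.66)/-2.6 = 0.618 s
Speed at end of phase 2 = 4.05 m/s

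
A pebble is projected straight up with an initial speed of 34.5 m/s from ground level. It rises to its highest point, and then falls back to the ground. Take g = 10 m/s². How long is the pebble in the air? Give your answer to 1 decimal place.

6.9 s

Phase 1 (rising): v₀ = 34.5 m/s, a = -10 m/s².
v = v₀ + at → t = (0 − 34.5) / -10 = 3.45 s
v² = v₀² + 2aΔx → Δx = (0² − 34.5²)/(2·-10) = 59.5 m

Phase 2 (falling): v₀ = 0 m/s, a = -10 m/s².
Falls 59.5 m from rest: t = √(2·59.5/10) = 3.45 s; v = g·t = 34.5 m/s.
Total time = 3.45 + 3.45 = 6.90 s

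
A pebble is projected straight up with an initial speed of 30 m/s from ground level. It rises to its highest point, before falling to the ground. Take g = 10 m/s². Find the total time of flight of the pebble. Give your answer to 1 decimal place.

6.0 s

Phase 1 (rising): v₀ = 30.0 m/s, a = -10 m/s².
v = v₀ + at → t = (0 − 30.0) / -10 = 3.00 s
v² = v₀² + 2aΔx → Δx = (0² − 30.0²)/(2·-10) = 45.0 m

Phase 2 (falling): v₀ = 0 m/s, a = -10 m/s².
Falls 45.0 m from rest: t = √(2·45.0/10) = 3.00 s; v = g·t = 30.0 m/s.
Total time = 3.00 + 3.00 = 6.00 s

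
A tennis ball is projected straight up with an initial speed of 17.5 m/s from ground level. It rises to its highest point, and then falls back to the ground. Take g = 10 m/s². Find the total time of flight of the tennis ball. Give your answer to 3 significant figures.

Phase 1 (rising): v₀ = 17.5 m/s, a = -10 m/s².
v = v₀ + at → t = (0 − 17.5) / -10 = 1.75 s
v² = v₀² + 2aΔx → Δx = (0² − 17.5²)/(2·-10) = 15.3 m

Phase 2 (falling): v₀ = 0 m/s, a = -10 m/s².
Falls 15.3 m from rest: t = √(2·15.3/10) = 1.75 s; v = g·t = 17.5 m/s.
Total time = 1.75 + 1.75 = 3.50 s

3.50 s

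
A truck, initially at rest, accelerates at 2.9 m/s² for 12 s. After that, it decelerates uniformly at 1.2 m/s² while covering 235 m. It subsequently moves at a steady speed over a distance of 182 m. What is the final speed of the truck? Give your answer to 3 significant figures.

25.4 m/s

Phase 1 (accelerating): v₀ = 0 m/s, a = 2.9 m/s².
v = v₀ + at = 0 + (2.9)(12) = 34.8 m/s
Δx = v₀t + ½at² = 0·12 + 0.5·2.9·12² = 209 m

Phase 2 (decelerating): v₀ = 34.8 m/s, a = -1.2 m/s².
v² = v₀² + 2aΔx = 34.8² + 2·-1.2·235 = 647 → v = 25.4 m/s
t = (v − v₀)/a = (25.4 − 34.8)/-1.2 = 7.80 s

Phase 3 (constant speed): v₀ = 25.4 m/s, a = 0 m/s².
Constant speed: t = d/v = 182/25.4 = 7.15 s
Final speed = 25.4 m/s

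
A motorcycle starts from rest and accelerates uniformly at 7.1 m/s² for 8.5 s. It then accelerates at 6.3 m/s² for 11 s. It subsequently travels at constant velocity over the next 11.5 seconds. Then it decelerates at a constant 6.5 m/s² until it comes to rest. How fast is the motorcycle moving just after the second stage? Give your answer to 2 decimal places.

129.65 m/s

Phase 1 (accelerating): v₀ = 0 m/s, a = 7.1 m/s².
v = v₀ + at = 0 + (7.1)(8.5) = 60.3 m/s
Δx = v₀t + ½at² = 0·8.5 + 0.5·7.1·8.5² = 256 m

Phase 2 (accelerating): v₀ = 60.3 m/s, a = 6.3 m/s².
v = v₀ + at = 60.3 + (6.3)(11) = 130 m/s
Δx = v₀t + ½at² = 60.3·11 + 0.5·6.3·11² = 1040 m
Speed at end of phase 2 = 130 m/s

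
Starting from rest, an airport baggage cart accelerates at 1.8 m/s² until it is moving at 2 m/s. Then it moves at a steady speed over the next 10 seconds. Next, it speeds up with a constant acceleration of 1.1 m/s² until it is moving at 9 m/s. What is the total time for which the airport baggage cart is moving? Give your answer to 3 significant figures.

Phase 1 (accelerating): v₀ = 0 m/s, a = 1.8 m/s².
v = v₀ + at → t = (2 − 0) / 1.8 = 1.11 s
v² = v₀² + 2aΔx → Δx = (2² − 0²)/(2·1.8) = 1.11 m

Phase 2 (constant speed): v₀ = 2.00 m/s, a = 0 m/s².
v = v₀ + at = 2.00 + (0)(10) = 2.00 m/s
Δx = v₀t + ½at² = 2.00·10 + 0.5·0·10² = 20.0 m

Phase 3 (accelerating): v₀ = 2.00 m/s, a = 1.1 m/s².
v = v₀ + at → t = (9 − 2.00) / 1.1 = 6.36 s
v² = v₀² + 2aΔx → Δx = (9² − 2.00²)/(2·1.1) = 35.0 m
Total time = 1.11 + 10.0 + 6.36 = 17.5 s

17.5 s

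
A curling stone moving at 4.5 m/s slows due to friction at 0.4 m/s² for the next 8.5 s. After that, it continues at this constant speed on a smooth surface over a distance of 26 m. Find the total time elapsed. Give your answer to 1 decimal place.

32.1 s

Phase 1 (decelerating): v₀ = 4.50 m/s, a = -0.4 m/s².
v = v₀ + at = 4.50 + (-0.4)(8.5) = 1.10 m/s
Δx = v₀t + ½at² = 4.50·8.5 + 0.5·-0.4·8.5² = 23.8 m

Phase 2 (constant speed): v₀ = 1.10 m/s, a = 0 m/s².
Constant speed: t = d/v = 26/1.10 = 23.6 s
Total time = 8.50 + 23.6 = 32.1 s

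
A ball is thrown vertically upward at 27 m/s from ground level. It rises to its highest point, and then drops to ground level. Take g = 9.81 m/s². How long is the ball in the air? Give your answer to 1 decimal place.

Phase 1 (rising): v₀ = 27.0 m/s, a = -9.81 m/s².
v = v₀ + at → t = (0 − 27.0) / -9.81 = 2.75 s
v² = v₀² + 2aΔx → Δx = (0² − 27.0²)/(2·-9.81) = 37.2 m

Phase 2 (falling): v₀ = 0 m/s, a = -9.81 m/s².
Falls 37.2 m from rest: t = √(2·37.2/9.81) = 2.75 s; v = g·t = 27.0 m/s.
Total time = 2.75 + 2.75 = 5.50 s

5.5 s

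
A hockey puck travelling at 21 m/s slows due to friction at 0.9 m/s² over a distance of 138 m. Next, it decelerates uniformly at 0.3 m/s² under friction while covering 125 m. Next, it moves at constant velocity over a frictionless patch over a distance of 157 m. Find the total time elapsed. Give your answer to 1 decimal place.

Phase 1 (decelerating): v₀ = 21.0 m/s, a = -0.9 m/s².
v² = v₀² + 2aΔx = 21.0² + 2·-0.9·138 = 193 → v = 13.9 m/s
t = (v − v₀)/a = (13.9 − 21.0)/-0.9 = 7.91 s

Phase 2 (decelerating): v₀ = 13.9 m/s, a = -0.3 m/s².
v² = v₀² + 2aΔx = 13.9² + 2·-0.3·125 = 118 → v = 10.8 m/s
t = (v − v₀)/a = (10.8 − 13.9)/-0.3 = 10.1 s

Phase 3 (constant speed): v₀ = 10.8 m/s, a = 0 m/s².
Constant speed: t = d/v = 157/10.8 = 14.5 s
Total time = 7.91 + 10.1 + 14.5 = 32.5 s

32.5 s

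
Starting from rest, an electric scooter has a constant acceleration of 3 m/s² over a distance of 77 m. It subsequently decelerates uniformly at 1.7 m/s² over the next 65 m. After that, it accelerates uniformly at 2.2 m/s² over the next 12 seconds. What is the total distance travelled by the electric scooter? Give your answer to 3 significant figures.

487 m

Phase 1 (accelerating): v₀ = 0 m/s, a = 3 m/s².
v² = v₀² + 2aΔx = 0² + 2·3·77 = 462 → v = 21.5 m/s
t = (v − v₀)/a = (21.5 − 0)/3 = 7.16 s

Phase 2 (decelerating): v₀ = 21.5 m/s, a = -1.7 m/s².
v² = v₀² + 2aΔx = 21.5² + 2·-1.7·65 = 241 → v = 15.5 m/s
t = (v − v₀)/a = (15.5 − 21.5)/-1.7 = 3.51 s

Phase 3 (accelerating): v₀ = 15.5 m/s, a = 2.2 m/s².
v = v₀ + at = 15.5 + (2.2)(12) = 41.9 m/s
Δx = v₀t + ½at² = 15.5·12 + 0.5·2.2·12² = 345 m
Total distance = 77.0 + 65.0 + 345 = 487 m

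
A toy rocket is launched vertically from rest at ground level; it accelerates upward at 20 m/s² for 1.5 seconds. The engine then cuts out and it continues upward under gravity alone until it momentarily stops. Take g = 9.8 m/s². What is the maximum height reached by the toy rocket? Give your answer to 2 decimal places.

68.42 m

Phase 1 (powered ascent): v₀ = 0 m/s, a = 20 m/s².
v = v₀ + at = 0 + (20)(1.5) = 30.0 m/s
Δx = v₀t + ½at² = 0·1.5 + 0.5·20·1.5² = 22.5 m

Phase 2 (coasting upward): v₀ = 30.0 m/s, a = -9.8 m/s².
v = v₀ + at → t = (0 − 30.0) / -9.8 = 3.06 s
v² = v₀² + 2aΔx → Δx = (0² − 30.0²)/(2·-9.8) = 45.9 m
Maximum height = 22.5 + 45.9 = 68.4 m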